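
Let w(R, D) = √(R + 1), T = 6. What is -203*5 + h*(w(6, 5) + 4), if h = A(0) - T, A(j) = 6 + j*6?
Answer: -1015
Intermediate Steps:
A(j) = 6 + 6*j
w(R, D) = √(1 + R)
h = 0 (h = (6 + 6*0) - 1*6 = (6 + 0) - 6 = 6 - 6 = 0)
-203*5 + h*(w(6, 5) + 4) = -203*5 + 0*(√(1 + 6) + 4) = -1015 + 0*(√7 + 4) = -1015 + 0*(4 + √7) = -1015 + 0 = -1015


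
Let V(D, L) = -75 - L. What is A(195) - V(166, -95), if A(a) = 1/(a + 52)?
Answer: -4939/247 ≈ -19.996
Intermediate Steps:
A(a) = 1/(52 + a)
A(195) - V(166, -95) = 1/(52 + 195) - (-75 - 1*(-95)) = 1/247 - (-75 + 95) = 1/247 - 1*20 = 1/247 - 20 = -4939/247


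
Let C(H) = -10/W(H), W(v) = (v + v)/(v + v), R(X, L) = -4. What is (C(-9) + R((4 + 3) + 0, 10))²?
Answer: 196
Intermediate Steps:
W(v) = 1 (W(v) = (2*v)/((2*v)) = (2*v)*(1/(2*v)) = 1)
C(H) = -10 (C(H) = -10/1 = -10*1 = -10)
(C(-9) + R((4 + 3) + 0, 10))² = (-10 - 4)² = (-14)² = 196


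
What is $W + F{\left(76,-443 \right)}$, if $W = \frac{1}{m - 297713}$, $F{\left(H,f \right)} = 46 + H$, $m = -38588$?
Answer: $\frac{41028721}{336301} \approx 122.0$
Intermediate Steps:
$W = - \frac{1}{336301}$ ($W = \frac{1}{-38588 - 297713} = \frac{1}{-336301} = - \frac{1}{336301} \approx -2.9735 \cdot 10^{-6}$)
$W + F{\left(76,-443 \right)} = - \frac{1}{336301} + \left(46 + 76\right) = - \frac{1}{336301} + 122 = \frac{41028721}{336301}$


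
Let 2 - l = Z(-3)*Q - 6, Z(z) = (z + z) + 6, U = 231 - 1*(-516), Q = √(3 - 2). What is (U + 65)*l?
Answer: 6496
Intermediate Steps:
Q = 1 (Q = √1 = 1)
U = 747 (U = 231 + 516 = 747)
Z(z) = 6 + 2*z (Z(z) = 2*z + 6 = 6 + 2*z)
l = 8 (l = 2 - ((6 + 2*(-3))*1 - 6) = 2 - ((6 - 6)*1 - 6) = 2 - (0*1 - 6) = 2 - (0 - 6) = 2 - 1*(-6) = 2 + 6 = 8)
(U + 65)*l = (747 + 65)*8 = 812*8 = 6496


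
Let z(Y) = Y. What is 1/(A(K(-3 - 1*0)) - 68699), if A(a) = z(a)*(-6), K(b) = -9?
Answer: -1/68645 ≈ -1.4568e-5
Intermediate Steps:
A(a) = -6*a (A(a) = a*(-6) = -6*a)
1/(A(K(-3 - 1*0)) - 68699) = 1/(-6*(-9) - 68699) = 1/(54 - 68699) = 1/(-68645) = -1/68645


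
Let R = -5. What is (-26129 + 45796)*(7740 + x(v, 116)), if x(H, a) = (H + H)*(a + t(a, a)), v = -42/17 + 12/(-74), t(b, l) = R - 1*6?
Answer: 88908606900/629 ≈ 1.4135e+8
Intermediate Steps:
t(b, l) = -11 (t(b, l) = -5 - 1*6 = -5 - 6 = -11)
v = -1656/629 (v = -42*1/17 + 12*(-1/74) = -42/17 - 6/37 = -1656/629 ≈ -2.6328)
x(H, a) = 2*H*(-11 + a) (x(H, a) = (H + H)*(a - 11) = (2*H)*(-11 + a) = 2*H*(-11 + a))
(-26129 + 45796)*(7740 + x(v, 116)) = (-26129 + 45796)*(7740 + 2*(-1656/629)*(-11 + 116)) = 19667*(7740 + 2*(-1656/629)*105) = 19667*(7740 - 347760/629) = 19667*(4520700/629) = 88908606900/629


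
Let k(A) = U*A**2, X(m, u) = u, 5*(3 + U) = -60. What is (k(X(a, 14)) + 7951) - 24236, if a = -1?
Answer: -19225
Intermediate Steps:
U = -15 (U = -3 + (1/5)*(-60) = -3 - 12 = -15)
k(A) = -15*A**2
(k(X(a, 14)) + 7951) - 24236 = (-15*14**2 + 7951) - 24236 = (-15*196 + 7951) - 24236 = (-2940 + 7951) - 24236 = 5011 - 24236 = -19225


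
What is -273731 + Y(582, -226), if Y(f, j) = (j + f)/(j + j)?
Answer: -30931692/113 ≈ -2.7373e+5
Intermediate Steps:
Y(f, j) = (f + j)/(2*j) (Y(f, j) = (f + j)/((2*j)) = (f + j)*(1/(2*j)) = (f + j)/(2*j))
-273731 + Y(582, -226) = -273731 + (½)*(582 - 226)/(-226) = -273731 + (½)*(-1/226)*356 = -273731 - 89/113 = -30931692/113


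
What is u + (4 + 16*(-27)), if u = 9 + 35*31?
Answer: 666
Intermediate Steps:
u = 1094 (u = 9 + 1085 = 1094)
u + (4 + 16*(-27)) = 1094 + (4 + 16*(-27)) = 1094 + (4 - 432) = 1094 - 428 = 666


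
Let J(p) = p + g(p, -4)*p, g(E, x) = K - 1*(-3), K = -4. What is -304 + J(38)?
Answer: -304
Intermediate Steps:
g(E, x) = -1 (g(E, x) = -4 - 1*(-3) = -4 + 3 = -1)
J(p) = 0 (J(p) = p - p = 0)
-304 + J(38) = -304 + 0 = -304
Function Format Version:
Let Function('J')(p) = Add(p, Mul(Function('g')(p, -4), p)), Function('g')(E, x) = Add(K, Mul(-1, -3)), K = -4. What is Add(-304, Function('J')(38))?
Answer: -304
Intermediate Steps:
Function('g')(E, x) = -1 (Function('g')(E, x) = Add(-4, Mul(-1, -3)) = Add(-4, 3) = -1)
Function('J')(p) = 0 (Function('J')(p) = Add(p, Mul(-1, p)) = 0)
Add(-304, Function('J')(38)) = Add(-304, 0) = -304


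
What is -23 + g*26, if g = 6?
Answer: 133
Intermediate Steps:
-23 + g*26 = -23 + 6*26 = -23 + 156 = 133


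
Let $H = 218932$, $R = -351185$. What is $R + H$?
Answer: $-132253$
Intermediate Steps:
$R + H = -351185 + 218932 = -132253$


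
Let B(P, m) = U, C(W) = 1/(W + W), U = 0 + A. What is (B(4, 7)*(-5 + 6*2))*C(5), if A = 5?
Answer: 7/2 ≈ 3.5000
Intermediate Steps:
U = 5 (U = 0 + 5 = 5)
C(W) = 1/(2*W)
B(P, m) = 5
(B(4, 7)*(-5 + 6*2))*C(5) = (5*(-5 + 6*2))*((½)/5) = (5*(-5 + 12))*((½)*(⅕)) = (5*7)*(⅒) = 35*(⅒) = 7/2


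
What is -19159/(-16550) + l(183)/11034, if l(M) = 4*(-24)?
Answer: 34968601/30435450 ≈ 1.1489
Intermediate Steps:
l(M) = -96
-19159/(-16550) + l(183)/11034 = -19159/(-16550) - 96/11034 = -19159*(-1/16550) - 96*1/11034 = 19159/16550 - 16/1839 = 34968601/30435450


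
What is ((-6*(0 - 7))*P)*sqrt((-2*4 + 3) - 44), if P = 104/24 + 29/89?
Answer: 121912*I/89 ≈ 1369.8*I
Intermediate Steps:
P = 1244/267 (P = 104*(1/24) + 29*(1/89) = 13/3 + 29/89 = 1244/267 ≈ 4.6592)
((-6*(0 - 7))*P)*sqrt((-2*4 + 3) - 44) = (-6*(0 - 7)*(1244/267))*sqrt((-2*4 + 3) - 44) = (-6*(-7)*(1244/267))*sqrt((-8 + 3) - 44) = (42*(1244/267))*sqrt(-5 - 44) = 17416*sqrt(-49)/89 = 17416*(7*I)/89 = 121912*I/89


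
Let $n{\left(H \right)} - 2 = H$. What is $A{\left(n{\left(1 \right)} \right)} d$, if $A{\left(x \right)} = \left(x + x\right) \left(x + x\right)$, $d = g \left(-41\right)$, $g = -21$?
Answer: $30996$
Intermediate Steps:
$n{\left(H \right)} = 2 + H$
$d = 861$ ($d = \left(-21\right) \left(-41\right) = 861$)
$A{\left(x \right)} = 4 x^{2}$ ($A{\left(x \right)} = 2 x 2 x = 4 x^{2}$)
$A{\left(n{\left(1 \right)} \right)} d = 4 \left(2 + 1\right)^{2} \cdot 861 = 4 \cdot 3^{2} \cdot 861 = 4 \cdot 9 \cdot 861 = 36 \cdot 861 = 30996$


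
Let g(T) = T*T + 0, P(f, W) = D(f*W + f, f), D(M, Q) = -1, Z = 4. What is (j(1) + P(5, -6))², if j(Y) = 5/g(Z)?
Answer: 121/256 ≈ 0.47266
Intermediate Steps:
P(f, W) = -1
g(T) = T² (g(T) = T² + 0 = T²)
j(Y) = 5/16 (j(Y) = 5/(4²) = 5/16)
(j(1) + P(5, -6))² = (5/16 - 1)² = (-11/16)² = 121/256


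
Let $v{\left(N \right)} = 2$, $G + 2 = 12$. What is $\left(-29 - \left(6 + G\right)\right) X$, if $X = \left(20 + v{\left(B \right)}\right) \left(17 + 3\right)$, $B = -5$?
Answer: $-19800$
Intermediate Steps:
$G = 10$ ($G = -2 + 12 = 10$)
$X = 440$ ($X = \left(20 + 2\right) \left(17 + 3\right) = 22 \cdot 20 = 440$)
$\left(-29 - \left(6 + G\right)\right) X = \left(-29 - 16\right) 440 = \left(-45\right) 440 = -19800$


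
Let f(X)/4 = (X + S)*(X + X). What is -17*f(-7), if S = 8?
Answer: 952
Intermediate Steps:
f(X) = 8*X*(8 + X) (f(X) = 4*((X + 8)*(X + X)) = 4*((8 + X)*(2*X)) = 4*(2*X*(8 + X)) = 8*X*(8 + X))
-17*f(-7) = -136*(-7)*(8 - 7) = -136*(-7) = -17*(-56) = 952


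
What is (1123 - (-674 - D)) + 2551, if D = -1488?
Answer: 2860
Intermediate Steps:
(1123 - (-674 - D)) + 2551 = (1123 - (-674 - 1*(-1488))) + 2551 = (1123 - (-674 + 1488)) + 2551 = (1123 - 1*814) + 2551 = (1123 - 814) + 2551 = 309 + 2551 = 2860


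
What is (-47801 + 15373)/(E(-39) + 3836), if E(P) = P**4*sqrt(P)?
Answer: -11308528/18975306897605 + 6820024068*I*sqrt(39)/18975306897605 ≈ -5.9596e-7 + 0.0022446*I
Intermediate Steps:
E(P) = P**(9/2)
(-47801 + 15373)/(E(-39) + 3836) = (-47801 + 15373)/((-39)**(9/2) + 3836) = -32428/(2313441*I*sqrt(39) + 3836) = -32428/(3836 + 2313441*I*sqrt(39))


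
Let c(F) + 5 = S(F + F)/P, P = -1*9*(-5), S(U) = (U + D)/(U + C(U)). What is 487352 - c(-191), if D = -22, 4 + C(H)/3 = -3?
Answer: 8838218791/18135 ≈ 4.8736e+5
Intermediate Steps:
C(H) = -21 (C(H) = -12 + 3*(-3) = -12 - 9 = -21)
S(U) = (-22 + U)/(-21 + U) (S(U) = (U - 22)/(U - 21) = (-22 + U)/(-21 + U))
P = 45 (P = -9*(-5) = 45)
c(F) = -5 + (-22 + 2*F)/(45*(-21 + 2*F)) (c(F) = -5 + ((-22 + (F + F))/(-21 + (F + F)))/45 = -5 + ((-22 + 2*F)/(-21 + 2*F))*(1/45) = -5 + (-22 + 2*F)/(45*(-21 + 2*F)))
487352 - c(-191) = 487352 - (4703 - 448*(-191))/(45*(-21 + 2*(-191))) = 487352 - (4703 + 85568)/(45*(-21 - 382)) = 487352 - 90271/(45*(-403)) = 487352 - (-1)*90271/(45*403) = 487352 - 1*(-90271/18135) = 487352 + 90271/18135 = 8838218791/18135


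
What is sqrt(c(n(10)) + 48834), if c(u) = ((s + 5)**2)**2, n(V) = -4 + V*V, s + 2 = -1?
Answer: 5*sqrt(1954) ≈ 221.02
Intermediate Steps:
s = -3 (s = -2 - 1 = -3)
n(V) = -4 + V**2
c(u) = 16 (c(u) = ((-3 + 5)**2)**2 = (2**2)**2 = 4**2 = 16)
sqrt(c(n(10)) + 48834) = sqrt(16 + 48834) = sqrt(48850) = 5*sqrt(1954)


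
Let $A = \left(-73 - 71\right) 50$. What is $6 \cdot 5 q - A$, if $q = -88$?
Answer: $4560$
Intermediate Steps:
$A = -7200$ ($A = \left(-144\right) 50 = -7200$)
$6 \cdot 5 q - A = 6 \cdot 5 \left(-88\right) - -7200 = 30 \left(-88\right) + 7200 = -2640 + 7200 = 4560$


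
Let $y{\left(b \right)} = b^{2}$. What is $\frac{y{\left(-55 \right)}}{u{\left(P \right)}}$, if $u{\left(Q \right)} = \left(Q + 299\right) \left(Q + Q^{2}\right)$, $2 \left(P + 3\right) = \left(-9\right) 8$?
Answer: $\frac{605}{77064} \approx 0.0078506$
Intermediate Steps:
$P = -39$ ($P = -3 + \frac{\left(-9\right) 8}{2} = -3 + \frac{1}{2} \left(-72\right) = -3 - 36 = -39$)
$u{\left(Q \right)} = \left(299 + Q\right) \left(Q + Q^{2}\right)$
$\frac{y{\left(-55 \right)}}{u{\left(P \right)}} = \frac{\left(-55\right)^{2}}{\left(-39\right) \left(299 + \left(-39\right)^{2} + 300 \left(-39\right)\right)} = \frac{3025}{\left(-39\right) \left(299 + 1521 - 11700\right)} = \frac{3025}{\left(-39\right) \left(-9880\right)} = \frac{3025}{385320} = 3025 \cdot \frac{1}{385320} = \frac{605}{77064}$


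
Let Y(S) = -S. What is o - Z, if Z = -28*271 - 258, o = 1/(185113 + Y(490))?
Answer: 1448552059/184623 ≈ 7846.0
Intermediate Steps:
o = 1/184623 (o = 1/(185113 - 1*490) = 1/(185113 - 490) = 1/184623 ≈ 5.4164e-6)
Z = -7846 (Z = -7588 - 258 = -7846)
o - Z = 1/184623 - 1*(-7846) = 1/184623 + 7846 = 1448552059/184623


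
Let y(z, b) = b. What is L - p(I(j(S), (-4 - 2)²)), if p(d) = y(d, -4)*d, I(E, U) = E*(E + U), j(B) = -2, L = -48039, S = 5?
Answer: -48311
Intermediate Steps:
p(d) = -4*d
L - p(I(j(S), (-4 - 2)²)) = -48039 - (-4)*(-2*(-2 + (-4 - 2)²)) = -48039 - (-4)*(-2*(-2 + (-6)²)) = -48039 - (-4)*(-2*(-2 + 36)) = -48039 - (-4)*(-2*34) = -48039 - (-4)*(-68) = -48039 - 1*272 = -48039 - 272 = -48311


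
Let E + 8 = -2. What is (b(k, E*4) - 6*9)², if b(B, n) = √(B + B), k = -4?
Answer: 2908 - 216*I*√2 ≈ 2908.0 - 305.47*I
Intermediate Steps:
E = -10 (E = -8 - 2 = -10)
b(B, n) = √2*√B (b(B, n) = √(2*B) = √2*√B)
(b(k, E*4) - 6*9)² = (√2*√(-4) - 6*9)² = (√2*(2*I) - 54)² = (2*I*√2 - 54)² = (-54 + 2*I*√2)²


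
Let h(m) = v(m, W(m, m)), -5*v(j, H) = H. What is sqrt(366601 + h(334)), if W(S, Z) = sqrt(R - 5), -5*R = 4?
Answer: sqrt(9165025 - I*sqrt(145))/5 ≈ 605.48 - 0.00039776*I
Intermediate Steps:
R = -4/5 (R = -1/5*4 = -4/5 ≈ -0.80000)
W(S, Z) = I*sqrt(145)/5 (W(S, Z) = sqrt(-4/5 - 5) = sqrt(-29/5) = I*sqrt(145)/5)
v(j, H) = -H/5
h(m) = -I*sqrt(145)/25
sqrt(366601 + h(334)) = sqrt(366601 - I*sqrt(145)/25)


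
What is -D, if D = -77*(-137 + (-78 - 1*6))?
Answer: -17017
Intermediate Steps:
D = 17017 (D = -77*(-137 + (-78 - 6)) = -77*(-137 - 84) = -77*(-221) = 17017)
-D = -1*17017 = -17017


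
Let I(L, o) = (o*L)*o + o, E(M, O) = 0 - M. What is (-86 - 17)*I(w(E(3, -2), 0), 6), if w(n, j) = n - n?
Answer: -618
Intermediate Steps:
E(M, O) = -M
w(n, j) = 0
I(L, o) = o + L*o**2 (I(L, o) = (L*o)*o + o = L*o**2 + o = o + L*o**2)
(-86 - 17)*I(w(E(3, -2), 0), 6) = (-86 - 17)*(6*(1 + 0*6)) = -618*(1 + 0) = -618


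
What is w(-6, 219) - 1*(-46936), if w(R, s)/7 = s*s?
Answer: 382663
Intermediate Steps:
w(R, s) = 7*s**2 (w(R, s) = 7*(s*s) = 7*s**2)
w(-6, 219) - 1*(-46936) = 7*219**2 - 1*(-46936) = 7*47961 + 46936 = 335727 + 46936 = 382663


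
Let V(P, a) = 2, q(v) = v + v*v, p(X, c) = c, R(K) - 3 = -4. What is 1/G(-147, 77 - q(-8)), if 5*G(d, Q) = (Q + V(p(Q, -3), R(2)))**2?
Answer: 5/529 ≈ 0.0094518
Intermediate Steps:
R(K) = -1 (R(K) = 3 - 4 = -1)
q(v) = v + v**2
G(d, Q) = (2 + Q)**2/5 (G(d, Q) = (Q + 2)**2/5 = (2 + Q)**2/5)
1/G(-147, 77 - q(-8)) = 1/((2 + (77 - (-8)*(1 - 8)))**2/5) = 1/((2 + (77 - (-8)*(-7)))**2/5) = 1/((2 + (77 - 1*56))**2/5) = 1/((2 + (77 - 56))**2/5) = 1/((2 + 21)**2/5) = 1/((1/5)*23**2) = 1/((1/5)*529) = 1/(529/5) = 5/529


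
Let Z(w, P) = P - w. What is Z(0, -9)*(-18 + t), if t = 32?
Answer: -126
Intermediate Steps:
Z(0, -9)*(-18 + t) = (-9 - 1*0)*(-18 + 32) = (-9 + 0)*14 = -9*14 = -126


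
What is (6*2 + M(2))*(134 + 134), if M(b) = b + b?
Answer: 4288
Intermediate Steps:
M(b) = 2*b
(6*2 + M(2))*(134 + 134) = (6*2 + 2*2)*(134 + 134) = (12 + 4)*268 = 16*268 = 4288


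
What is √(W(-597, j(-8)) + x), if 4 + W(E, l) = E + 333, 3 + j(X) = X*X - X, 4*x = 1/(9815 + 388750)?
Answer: I*√18921283454515/265710 ≈ 16.371*I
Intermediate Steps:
x = 1/1594260 (x = 1/(4*(9815 + 388750)) = (¼)/398565 = (¼)*(1/398565) = 1/1594260 ≈ 6.2725e-7)
j(X) = -3 + X² - X (j(X) = -3 + (X*X - X) = -3 + (X² - X) = -3 + X² - X)
W(E, l) = 329 + E (W(E, l) = -4 + (E + 333) = -4 + (333 + E) = 329 + E)
√(W(-597, j(-8)) + x) = √((329 - 597) + 1/1594260) = √(-268 + 1/1594260) = √(-427261679/1594260) = I*√18921283454515/265710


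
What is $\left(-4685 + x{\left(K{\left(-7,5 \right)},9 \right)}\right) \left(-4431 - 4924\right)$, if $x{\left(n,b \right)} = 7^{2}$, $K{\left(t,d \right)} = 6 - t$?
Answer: $43369780$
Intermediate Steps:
$x{\left(n,b \right)} = 49$
$\left(-4685 + x{\left(K{\left(-7,5 \right)},9 \right)}\right) \left(-4431 - 4924\right) = \left(-4685 + 49\right) \left(-4431 - 4924\right) = \left(-4636\right) \left(-9355\right) = 43369780$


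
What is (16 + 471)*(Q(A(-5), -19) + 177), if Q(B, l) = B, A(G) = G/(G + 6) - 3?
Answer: 82303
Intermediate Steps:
A(G) = -3 + G/(6 + G) (A(G) = G/(6 + G) - 3 = -3 + G/(6 + G))
(16 + 471)*(Q(A(-5), -19) + 177) = (16 + 471)*(2*(-9 - 1*(-5))/(6 - 5) + 177) = 487*(2*(-9 + 5)/1 + 177) = 487*(2*1*(-4) + 177) = 487*(-8 + 177) = 487*169 = 82303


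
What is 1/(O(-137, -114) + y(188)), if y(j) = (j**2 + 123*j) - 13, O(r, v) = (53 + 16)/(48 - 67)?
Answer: 19/1110576 ≈ 1.7108e-5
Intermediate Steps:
O(r, v) = -69/19 (O(r, v) = 69/(-19) = 69*(-1/19) = -69/19)
y(j) = -13 + j**2 + 123*j
1/(O(-137, -114) + y(188)) = 1/(-69/19 + (-13 + 188**2 + 123*188)) = 1/(-69/19 + (-13 + 35344 + 23124)) = 1/(-69/19 + 58455) = 1/(1110576/19) = 19/1110576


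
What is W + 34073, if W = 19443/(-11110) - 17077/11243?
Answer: 4255640907171/124909730 ≈ 34070.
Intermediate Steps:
W = -408323119/124909730 (W = 19443*(-1/11110) - 17077*1/11243 = -19443/11110 - 17077/11243 = -408323119/124909730 ≈ -3.2689)
W + 34073 = -408323119/124909730 + 34073 = 4255640907171/124909730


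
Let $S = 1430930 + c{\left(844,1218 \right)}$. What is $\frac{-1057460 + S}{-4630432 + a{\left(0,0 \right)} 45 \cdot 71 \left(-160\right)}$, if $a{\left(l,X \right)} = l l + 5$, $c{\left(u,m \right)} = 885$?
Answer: $- \frac{374355}{7186432} \approx -0.052092$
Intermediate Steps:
$a{\left(l,X \right)} = 5 + l^{2}$ ($a{\left(l,X \right)} = l^{2} + 5 = 5 + l^{2}$)
$S = 1431815$ ($S = 1430930 + 885 = 1431815$)
$\frac{-1057460 + S}{-4630432 + a{\left(0,0 \right)} 45 \cdot 71 \left(-160\right)} = \frac{-1057460 + 1431815}{-4630432 + \left(5 + 0^{2}\right) 45 \cdot 71 \left(-160\right)} = \frac{374355}{-4630432 + \left(5 + 0\right) 45 \cdot 71 \left(-160\right)} = \frac{374355}{-4630432 + 5 \cdot 45 \cdot 71 \left(-160\right)} = \frac{374355}{-4630432 + 225 \cdot 71 \left(-160\right)} = \frac{374355}{-4630432 + 15975 \left(-160\right)} = \frac{374355}{-4630432 - 2556000} = \frac{374355}{-7186432} = 374355 \left(- \frac{1}{7186432}\right) = - \frac{374355}{7186432}$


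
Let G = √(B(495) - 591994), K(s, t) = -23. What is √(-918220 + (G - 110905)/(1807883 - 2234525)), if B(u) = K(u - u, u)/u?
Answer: √(-505590863414655636750 - 7821770*I*√16117037915)/23465310 ≈ 9.4101e-7 - 958.24*I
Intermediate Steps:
B(u) = -23/u
G = I*√16117037915/165 (G = √(-23/495 - 591994) = √(-293037053/495) = I*√16117037915/165 ≈ 769.41*I)
√(-918220 + (G - 110905)/(1807883 - 2234525)) = √(-918220 + (I*√16117037915/165 - 110905)/(1807883 - 2234525)) = √(-918220 + (-110905 + I*√16117037915/165)/(-426642)) = √(-918220 + (-110905 + I*√16117037915/165)*(-1/426642)) = √(-918220 + (110905/426642 - I*√16117037915/70395930)) = √(-391751106335/426642 - I*√16117037915/70395930)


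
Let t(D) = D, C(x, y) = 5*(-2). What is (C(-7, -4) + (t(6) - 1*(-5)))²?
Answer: 1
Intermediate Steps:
C(x, y) = -10
(C(-7, -4) + (t(6) - 1*(-5)))² = (-10 + (6 - 1*(-5)))² = (-10 + (6 + 5))² = (-10 + 11)² = 1² = 1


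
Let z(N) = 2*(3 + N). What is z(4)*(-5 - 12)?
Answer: -238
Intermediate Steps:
z(N) = 6 + 2*N
z(4)*(-5 - 12) = (6 + 2*4)*(-5 - 12) = (6 + 8)*(-17) = 14*(-17) = -238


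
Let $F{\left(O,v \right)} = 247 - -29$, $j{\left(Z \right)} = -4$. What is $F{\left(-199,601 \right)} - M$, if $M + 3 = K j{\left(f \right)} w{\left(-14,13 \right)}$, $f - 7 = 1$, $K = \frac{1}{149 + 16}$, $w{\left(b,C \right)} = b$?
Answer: $\frac{45979}{165} \approx 278.66$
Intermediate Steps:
$K = \frac{1}{165} \approx 0.0060606$
$f = 8$ ($f = 7 + 1 = 8$)
$F{\left(O,v \right)} = 276$ ($F{\left(O,v \right)} = 247 + 29 = 276$)
$M = - \frac{439}{165}$ ($M = -3 + \frac{\left(-4\right) \left(-14\right)}{165} = -3 + \frac{1}{165} \cdot 56 = -3 + \frac{56}{165} = - \frac{439}{165} \approx -2.6606$)
$F{\left(-199,601 \right)} - M = 276 - - \frac{439}{165} = 276 + \frac{439}{165} = \frac{45979}{165}$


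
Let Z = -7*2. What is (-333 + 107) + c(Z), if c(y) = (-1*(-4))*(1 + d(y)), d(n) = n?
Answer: -278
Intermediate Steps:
Z = -14
c(y) = 4 + 4*y (c(y) = (-1*(-4))*(1 + y) = 4*(1 + y) = 4 + 4*y)
(-333 + 107) + c(Z) = (-333 + 107) + (4 + 4*(-14)) = -226 + (4 - 56) = -226 - 52 = -278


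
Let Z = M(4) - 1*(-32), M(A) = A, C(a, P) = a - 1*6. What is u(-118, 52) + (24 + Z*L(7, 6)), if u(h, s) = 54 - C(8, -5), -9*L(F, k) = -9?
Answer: 112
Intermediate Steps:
L(F, k) = 1 (L(F, k) = -1/9*(-9) = 1)
C(a, P) = -6 + a (C(a, P) = a - 6 = -6 + a)
Z = 36 (Z = 4 - 1*(-32) = 4 + 32 = 36)
u(h, s) = 52 (u(h, s) = 54 - (-6 + 8) = 54 - 1*2 = 54 - 2 = 52)
u(-118, 52) + (24 + Z*L(7, 6)) = 52 + (24 + 36*1) = 52 + (24 + 36) = 52 + 60 = 112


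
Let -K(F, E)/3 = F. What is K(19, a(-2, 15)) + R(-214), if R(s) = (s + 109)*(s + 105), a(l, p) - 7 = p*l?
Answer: 11388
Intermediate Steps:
a(l, p) = 7 + l*p (a(l, p) = 7 + p*l = 7 + l*p)
R(s) = (105 + s)*(109 + s) (R(s) = (109 + s)*(105 + s) = (105 + s)*(109 + s))
K(F, E) = -3*F
K(19, a(-2, 15)) + R(-214) = -3*19 + (11445 + (-214)**2 + 214*(-214)) = -57 + (11445 + 45796 - 45796) = -57 + 11445 = 11388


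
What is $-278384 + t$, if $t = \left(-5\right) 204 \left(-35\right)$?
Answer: $-242684$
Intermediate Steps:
$t = 35700$ ($t = \left(-1020\right) \left(-35\right) = 35700$)
$-278384 + t = -278384 + 35700 = -242684$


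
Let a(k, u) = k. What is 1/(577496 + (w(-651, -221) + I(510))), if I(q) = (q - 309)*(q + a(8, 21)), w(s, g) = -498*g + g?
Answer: 1/791451 ≈ 1.2635e-6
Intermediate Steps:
w(s, g) = -497*g
I(q) = (-309 + q)*(8 + q) (I(q) = (q - 309)*(q + 8) = (-309 + q)*(8 + q))
1/(577496 + (w(-651, -221) + I(510))) = 1/(577496 + (-497*(-221) + (-2472 + 510² - 301*510))) = 1/(577496 + (109837 + (-2472 + 260100 - 153510))) = 1/(577496 + (109837 + 104118)) = 1/(577496 + 213955) = 1/791451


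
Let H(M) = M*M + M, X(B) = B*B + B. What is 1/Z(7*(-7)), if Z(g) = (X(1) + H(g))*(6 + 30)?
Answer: 1/84744 ≈ 1.1800e-5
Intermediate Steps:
X(B) = B + B² (X(B) = B² + B = B + B²)
H(M) = M + M² (H(M) = M² + M = M + M²)
Z(g) = 72 + 36*g*(1 + g) (Z(g) = (1*(1 + 1) + g*(1 + g))*(6 + 30) = (1*2 + g*(1 + g))*36 = (2 + g*(1 + g))*36 = 72 + 36*g*(1 + g))
1/Z(7*(-7)) = 1/(72 + 36*(7*(-7))*(1 + 7*(-7))) = 1/(72 + 36*(-49)*(1 - 49)) = 1/(72 + 36*(-49)*(-48)) = 1/(72 + 84672) = 1/84744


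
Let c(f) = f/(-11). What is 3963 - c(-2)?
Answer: 43591/11 ≈ 3962.8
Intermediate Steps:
c(f) = -f/11 (c(f) = f*(-1/11) = -f/11)
3963 - c(-2) = 3963 - (-1)*(-2)/11 = 3963 - 1*2/11 = 3963 - 2/11 = 43591/11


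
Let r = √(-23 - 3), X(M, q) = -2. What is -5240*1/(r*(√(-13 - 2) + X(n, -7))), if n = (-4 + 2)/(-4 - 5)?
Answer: 2620*√26/(13*(√15 + 2*I)) ≈ 209.48 - 108.17*I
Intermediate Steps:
n = 2/9 (n = -2/(-9) = -2*(-⅑) = 2/9 ≈ 0.22222)
r = I*√26 (r = √(-26) = I*√26 ≈ 5.099*I)
-5240*1/(r*(√(-13 - 2) + X(n, -7))) = -5240*(-I*√26/(26*(√(-13 - 2) - 2))) = -5240*(-I*√26/(26*(√(-15) - 2))) = -5240*(-I*√26/(26*(I*√15 - 2))) = -5240*(-I*√26/(26*(-2 + I*√15))) = -(-2620)*I*√26/(13*(-2 + I*√15)) = 2620*I*√26/(13*(-2 + I*√15))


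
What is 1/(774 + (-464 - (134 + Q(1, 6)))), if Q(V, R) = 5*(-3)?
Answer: 1/191 ≈ 0.0052356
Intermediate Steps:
Q(V, R) = -15
1/(774 + (-464 - (134 + Q(1, 6)))) = 1/(774 + (-464 - (134 - 15))) = 1/(774 + (-464 - 1*119)) = 1/(774 + (-464 - 119)) = 1/(774 - 583) = 1/191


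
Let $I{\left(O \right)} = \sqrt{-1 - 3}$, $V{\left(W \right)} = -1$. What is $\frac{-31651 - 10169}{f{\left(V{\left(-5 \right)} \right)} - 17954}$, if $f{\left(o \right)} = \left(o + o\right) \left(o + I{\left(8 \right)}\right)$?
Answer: $\frac{9384408}{4028429} - \frac{2091 i}{4028429} \approx 2.3295 - 0.00051906 i$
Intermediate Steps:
$I{\left(O \right)} = 2 i$ ($I{\left(O \right)} = \sqrt{-4} = 2 i$)
$f{\left(o \right)} = 2 o \left(o + 2 i\right)$ ($f{\left(o \right)} = \left(o + o\right) \left(o + 2 i\right) = 2 o \left(o + 2 i\right)$)
$\frac{-31651 - 10169}{f{\left(V{\left(-5 \right)} \right)} - 17954} = \frac{-31651 - 10169}{2 \left(-1\right) \left(-1 + 2 i\right) - 17954} = - \frac{41820}{\left(2 - 4 i\right) - 17954} = - \frac{41820}{-17952 - 4 i} = - 41820 \frac{-17952 + 4 i}{322274320} = - \frac{2091 \left(-17952 + 4 i\right)}{16113716}$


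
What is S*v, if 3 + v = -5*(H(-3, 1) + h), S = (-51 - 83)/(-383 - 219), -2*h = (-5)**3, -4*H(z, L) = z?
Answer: -85559/1204 ≈ -71.062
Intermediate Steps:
H(z, L) = -z/4
h = 125/2 (h = -1/2*(-5)**3 = -1/2*(-125) = 125/2 ≈ 62.500)
S = 67/301 (S = -134/(-602) = -134*(-1/602) = 67/301 ≈ 0.22259)
v = -1277/4 (v = -3 - 5*(-1/4*(-3) + 125/2) = -3 - 5*(3/4 + 125/2) = -3 - 5*253/4 = -3 - 1265/4 = -1277/4 ≈ -319.25)
S*v = (67/301)*(-1277/4) = -85559/1204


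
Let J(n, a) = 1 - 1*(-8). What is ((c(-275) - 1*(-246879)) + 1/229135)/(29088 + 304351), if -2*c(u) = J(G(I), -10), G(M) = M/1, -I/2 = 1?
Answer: 113135177117/152805090530 ≈ 0.74039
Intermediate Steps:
I = -2 (I = -2*1 = -2)
G(M) = M (G(M) = M*1 = M)
J(n, a) = 9 (J(n, a) = 1 + 8 = 9)
c(u) = -9/2 (c(u) = -½*9 = -9/2)
((c(-275) - 1*(-246879)) + 1/229135)/(29088 + 304351) = ((-9/2 - 1*(-246879)) + 1/229135)/(29088 + 304351) = ((-9/2 + 246879) + 1/229135)/333439 = (493749/2 + 1/229135)*(1/333439) = (113135177117/458270)*(1/333439) = 113135177117/152805090530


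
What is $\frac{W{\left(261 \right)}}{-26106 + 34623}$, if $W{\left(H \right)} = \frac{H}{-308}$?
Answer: $- \frac{87}{874412} \approx -9.9495 \cdot 10^{-5}$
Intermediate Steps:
$W{\left(H \right)} = - \frac{H}{308}$ ($W{\left(H \right)} = H \left(- \frac{1}{308}\right) = - \frac{H}{308}$)
$\frac{W{\left(261 \right)}}{-26106 + 34623} = \frac{\left(- \frac{1}{308}\right) 261}{-26106 + 34623} = - \frac{261}{308 \cdot 8517} = \left(- \frac{261}{308}\right) \frac{1}{8517} = - \frac{87}{874412}$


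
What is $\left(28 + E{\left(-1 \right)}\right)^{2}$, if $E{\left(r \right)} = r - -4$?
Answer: $961$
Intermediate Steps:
$E{\left(r \right)} = 4 + r$ ($E{\left(r \right)} = r + 4 = 4 + r$)
$\left(28 + E{\left(-1 \right)}\right)^{2} = \left(28 + \left(4 - 1\right)\right)^{2} = \left(28 + 3\right)^{2} = 31^{2} = 961$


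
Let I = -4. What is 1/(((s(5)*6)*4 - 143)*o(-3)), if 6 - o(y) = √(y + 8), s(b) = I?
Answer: -6/7409 - √5/7409 ≈ -0.0011116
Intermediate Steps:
s(b) = -4
o(y) = 6 - √(8 + y) (o(y) = 6 - √(y + 8) = 6 - √(8 + y))
1/(((s(5)*6)*4 - 143)*o(-3)) = 1/((-4*6*4 - 143)*(6 - √(8 - 3))) = 1/((-24*4 - 143)*(6 - √5)) = 1/((-96 - 143)*(6 - √5)) = 1/(-239*(6 - √5)) = 1/(-1434 + 239*√5)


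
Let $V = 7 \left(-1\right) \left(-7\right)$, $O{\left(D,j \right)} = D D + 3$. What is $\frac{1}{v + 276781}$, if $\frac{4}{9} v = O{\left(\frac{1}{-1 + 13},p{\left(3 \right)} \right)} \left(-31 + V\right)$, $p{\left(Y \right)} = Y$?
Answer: $\frac{32}{8860889} \approx 3.6114 \cdot 10^{-6}$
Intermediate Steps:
$O{\left(D,j \right)} = 3 + D^{2}$ ($O{\left(D,j \right)} = D^{2} + 3 = 3 + D^{2}$)
$V = 49$ ($V = \left(-7\right) \left(-7\right) = 49$)
$v = \frac{3897}{32}$ ($v = \frac{9 \left(3 + \left(\frac{1}{-1 + 13}\right)^{2}\right) \left(-31 + 49\right)}{4} = \frac{9 \left(3 + \left(\frac{1}{12}\right)^{2}\right) 18}{4} = \frac{9 \left(3 + \frac{1}{144}\right) 18}{4} = \frac{9 \cdot \frac{433}{144} \cdot 18}{4} = \frac{9}{4} \cdot \frac{433}{8} = \frac{3897}{32} \approx 121.78$)
$\frac{1}{v + 276781} = \frac{1}{\frac{3897}{32} + 276781} = \frac{1}{\frac{8860889}{32}} = \frac{32}{8860889}$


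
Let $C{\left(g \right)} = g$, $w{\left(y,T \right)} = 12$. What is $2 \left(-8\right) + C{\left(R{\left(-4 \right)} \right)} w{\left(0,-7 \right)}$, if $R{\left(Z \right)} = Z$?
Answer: $-64$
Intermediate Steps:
$2 \left(-8\right) + C{\left(R{\left(-4 \right)} \right)} w{\left(0,-7 \right)} = 2 \left(-8\right) - 48 = -16 - 48 = -64$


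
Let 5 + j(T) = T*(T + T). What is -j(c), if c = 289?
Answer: -167037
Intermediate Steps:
j(T) = -5 + 2*T² (j(T) = -5 + T*(T + T) = -5 + T*(2*T) = -5 + 2*T²)
-j(c) = -(-5 + 2*289²) = -(-5 + 2*83521) = -(-5 + 167042) = -1*167037 = -167037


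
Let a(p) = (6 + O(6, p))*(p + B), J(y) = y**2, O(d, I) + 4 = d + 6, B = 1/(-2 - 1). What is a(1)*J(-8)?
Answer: 1792/3 ≈ 597.33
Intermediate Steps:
B = -1/3 (B = 1/(-3) = -1/3 ≈ -0.33333)
O(d, I) = 2 + d (O(d, I) = -4 + (d + 6) = -4 + (6 + d) = 2 + d)
a(p) = -14/3 + 14*p (a(p) = (6 + (2 + 6))*(p - 1/3) = (6 + 8)*(-1/3 + p) = 14*(-1/3 + p) = -14/3 + 14*p)
a(1)*J(-8) = (-14/3 + 14*1)*(-8)**2 = (-14/3 + 14)*64 = (28/3)*64 = 1792/3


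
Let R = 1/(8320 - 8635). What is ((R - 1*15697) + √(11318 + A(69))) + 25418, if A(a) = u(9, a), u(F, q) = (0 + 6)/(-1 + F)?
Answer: 3062114/315 + 5*√1811/2 ≈ 9827.4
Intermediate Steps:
R = -1/315 (R = 1/(-315) = -1/315 ≈ -0.0031746)
u(F, q) = 6/(-1 + F)
A(a) = ¾ (A(a) = 6/(-1 + 9) = 6/8 = 6*(⅛) = ¾)
((R - 1*15697) + √(11318 + A(69))) + 25418 = ((-1/315 - 1*15697) + √(11318 + ¾)) + 25418 = ((-1/315 - 15697) + √(45275/4)) + 25418 = (-4944556/315 + 5*√1811/2) + 25418 = 3062114/315 + 5*√1811/2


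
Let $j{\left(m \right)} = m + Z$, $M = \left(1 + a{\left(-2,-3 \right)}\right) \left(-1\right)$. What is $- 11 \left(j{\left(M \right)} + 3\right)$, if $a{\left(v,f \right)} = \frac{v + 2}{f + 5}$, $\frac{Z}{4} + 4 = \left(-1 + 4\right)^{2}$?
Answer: $-242$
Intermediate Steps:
$Z = 20$ ($Z = -16 + 4 \left(-1 + 4\right)^{2} = -16 + 4 \cdot 3^{2} = -16 + 4 \cdot 9 = -16 + 36 = 20$)
$a{\left(v,f \right)} = \frac{2 + v}{5 + f}$
$M = -1$ ($M = \left(1 + \frac{2 - 2}{5 - 3}\right) \left(-1\right) = \left(1 + \frac{1}{2} \cdot 0\right) \left(-1\right) = \left(1 + 0\right) \left(-1\right) = 1 \left(-1\right) = -1$)
$j{\left(m \right)} = 20 + m$ ($j{\left(m \right)} = m + 20 = 20 + m$)
$- 11 \left(j{\left(M \right)} + 3\right) = - 11 \left(\left(20 - 1\right) + 3\right) = - 11 \left(19 + 3\right) = \left(-11\right) 22 = -242$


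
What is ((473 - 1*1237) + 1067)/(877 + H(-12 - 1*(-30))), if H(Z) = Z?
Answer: 303/895 ≈ 0.33855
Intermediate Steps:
((473 - 1*1237) + 1067)/(877 + H(-12 - 1*(-30))) = ((473 - 1*1237) + 1067)/(877 + (-12 - 1*(-30))) = ((473 - 1237) + 1067)/(877 + (-12 + 30)) = (-764 + 1067)/(877 + 18) = 303/895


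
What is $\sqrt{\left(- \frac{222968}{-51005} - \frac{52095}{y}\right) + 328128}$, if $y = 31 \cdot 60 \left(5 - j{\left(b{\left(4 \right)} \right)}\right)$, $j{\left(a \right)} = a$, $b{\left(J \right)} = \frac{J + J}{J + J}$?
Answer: $\frac{\sqrt{1286666330066465}}{62620} \approx 572.82$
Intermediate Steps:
$b{\left(J \right)} = 1$ ($b{\left(J \right)} = \frac{2 J}{2 J} = 2 J \frac{1}{2 J} = 1$)
$y = 7440$ ($y = 31 \cdot 60 \left(5 - 1\right) = 1860 \left(5 - 1\right) = 1860 \cdot 4 = 7440$)
$\sqrt{\left(- \frac{222968}{-51005} - \frac{52095}{y}\right) + 328128} = \sqrt{\left(- \frac{222968}{-51005} - \frac{52095}{7440}\right) + 328128} = \sqrt{\left(\left(-222968\right) \left(- \frac{1}{51005}\right) - \frac{3473}{496}\right) + 328128} = \sqrt{\left(\frac{222968}{51005} - \frac{3473}{496}\right) + 328128} = \sqrt{- \frac{66548237}{25298480} + 328128} = \sqrt{\frac{8301073097203}{25298480}} = \frac{\sqrt{1286666330066465}}{62620}$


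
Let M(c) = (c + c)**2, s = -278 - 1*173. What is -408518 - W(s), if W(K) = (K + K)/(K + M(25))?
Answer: -837052480/2049 ≈ -4.0852e+5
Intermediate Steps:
s = -451 (s = -278 - 173 = -451)
M(c) = 4*c**2 (M(c) = (2*c)**2 = 4*c**2)
W(K) = 2*K/(2500 + K) (W(K) = (K + K)/(K + 4*25**2) = (2*K)/(K + 4*625) = (2*K)/(K + 2500) = (2*K)/(2500 + K) = 2*K/(2500 + K))
-408518 - W(s) = -408518 - 2*(-451)/(2500 - 451) = -408518 - 2*(-451)/2049 = -408518 - 1*(-902/2049) = -408518 + 902/2049 = -837052480/2049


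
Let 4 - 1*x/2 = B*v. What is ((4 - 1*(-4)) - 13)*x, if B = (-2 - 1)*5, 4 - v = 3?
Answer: -190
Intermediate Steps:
v = 1 (v = 4 - 1*3 = 4 - 3 = 1)
B = -15 (B = -3*5 = -15)
x = 38 (x = 8 - (-30) = 8 - 2*(-15) = 8 + 30 = 38)
((4 - 1*(-4)) - 13)*x = ((4 - 1*(-4)) - 13)*38 = ((4 + 4) - 13)*38 = (8 - 13)*38 = -5*38 = -190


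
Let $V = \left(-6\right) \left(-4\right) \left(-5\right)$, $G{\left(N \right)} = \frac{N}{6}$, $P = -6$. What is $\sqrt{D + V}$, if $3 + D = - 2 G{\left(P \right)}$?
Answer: $11 i \approx 11.0 i$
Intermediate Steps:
$G{\left(N \right)} = \frac{N}{6}$ ($G{\left(N \right)} = N \frac{1}{6} = \frac{N}{6}$)
$D = -1$ ($D = -3 - 2 \cdot \frac{1}{6} \left(-6\right) = -3 - -2 = -3 + 2 = -1$)
$V = -120$ ($V = 24 \left(-5\right) = -120$)
$\sqrt{D + V} = \sqrt{-1 - 120} = \sqrt{-121} = 11 i$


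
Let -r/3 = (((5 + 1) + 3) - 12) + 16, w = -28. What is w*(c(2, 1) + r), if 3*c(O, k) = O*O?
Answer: 3164/3 ≈ 1054.7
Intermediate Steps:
r = -39 (r = -3*((((5 + 1) + 3) - 12) + 16) = -3*(((6 + 3) - 12) + 16) = -3*((9 - 12) + 16) = -3*(-3 + 16) = -3*13 = -39)
c(O, k) = O²/3 (c(O, k) = (O*O)/3 = O²/3)
w*(c(2, 1) + r) = -28*((⅓)*2² - 39) = -28*((⅓)*4 - 39) = -28*(4/3 - 39) = -28*(-113/3) = 3164/3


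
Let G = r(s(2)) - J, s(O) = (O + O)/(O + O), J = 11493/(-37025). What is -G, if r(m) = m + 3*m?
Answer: -159593/37025 ≈ -4.3104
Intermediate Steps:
J = -11493/37025 (J = 11493*(-1/37025) = -11493/37025 ≈ -0.31041)
s(O) = 1 (s(O) = (2*O)/((2*O)) = (2*O)*(1/(2*O)) = 1)
r(m) = 4*m
G = 159593/37025 (G = 4*1 - 1*(-11493/37025) = 4 + 11493/37025 = 159593/37025 ≈ 4.3104)
-G = -1*159593/37025 = -159593/37025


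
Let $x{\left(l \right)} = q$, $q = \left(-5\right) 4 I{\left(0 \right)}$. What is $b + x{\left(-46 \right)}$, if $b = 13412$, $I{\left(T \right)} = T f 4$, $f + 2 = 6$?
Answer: $13412$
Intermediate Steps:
$f = 4$ ($f = -2 + 6 = 4$)
$I{\left(T \right)} = 16 T$ ($I{\left(T \right)} = T 4 \cdot 4 = 4 T 4 = 16 T$)
$q = 0$ ($q = \left(-5\right) 4 \cdot 16 \cdot 0 = \left(-20\right) 0 = 0$)
$x{\left(l \right)} = 0$
$b + x{\left(-46 \right)} = 13412 + 0 = 13412$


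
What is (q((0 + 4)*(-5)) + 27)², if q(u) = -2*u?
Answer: 4489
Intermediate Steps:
(q((0 + 4)*(-5)) + 27)² = (-2*(0 + 4)*(-5) + 27)² = (-8*(-5) + 27)² = (-2*(-20) + 27)² = (40 + 27)² = 67² = 4489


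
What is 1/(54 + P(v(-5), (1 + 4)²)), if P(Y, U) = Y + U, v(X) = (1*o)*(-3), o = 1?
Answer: 1/76 ≈ 0.013158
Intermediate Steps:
v(X) = -3 (v(X) = (1*1)*(-3) = 1*(-3) = -3)
P(Y, U) = U + Y
1/(54 + P(v(-5), (1 + 4)²)) = 1/(54 + ((1 + 4)² - 3)) = 1/(54 + (5² - 3)) = 1/(54 + (25 - 3)) = 1/(54 + 22) = 1/76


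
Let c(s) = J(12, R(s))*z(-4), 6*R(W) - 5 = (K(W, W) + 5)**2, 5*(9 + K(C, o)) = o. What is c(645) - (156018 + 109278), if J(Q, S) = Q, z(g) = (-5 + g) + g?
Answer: -265452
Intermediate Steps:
K(C, o) = -9 + o/5
R(W) = 5/6 + (-4 + W/5)**2/6 (R(W) = 5/6 + ((-9 + W/5) + 5)**2/6 = 5/6 + (-4 + W/5)**2/6)
z(g) = -5 + 2*g
c(s) = -156 (c(s) = 12*(-5 + 2*(-4)) = 12*(-5 - 8) = 12*(-13) = -156)
c(645) - (156018 + 109278) = -156 - (156018 + 109278) = -156 - 1*265296 = -156 - 265296 = -265452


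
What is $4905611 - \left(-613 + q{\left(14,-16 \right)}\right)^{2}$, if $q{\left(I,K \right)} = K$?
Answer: $4509970$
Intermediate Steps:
$4905611 - \left(-613 + q{\left(14,-16 \right)}\right)^{2} = 4905611 - \left(-613 - 16\right)^{2} = 4905611 - \left(-629\right)^{2} = 4905611 - 395641 = 4509970$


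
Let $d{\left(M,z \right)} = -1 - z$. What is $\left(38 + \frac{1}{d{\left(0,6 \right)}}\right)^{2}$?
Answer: $\frac{70225}{49} \approx 1433.2$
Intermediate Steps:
$\left(38 + \frac{1}{d{\left(0,6 \right)}}\right)^{2} = \left(38 + \frac{1}{-1 - 6}\right)^{2} = \left(38 + \frac{1}{-7}\right)^{2} = \left(38 - \frac{1}{7}\right)^{2} = \left(\frac{265}{7}\right)^{2} = \frac{70225}{49}$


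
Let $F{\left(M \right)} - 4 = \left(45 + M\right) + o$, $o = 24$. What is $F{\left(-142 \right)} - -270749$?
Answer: $270680$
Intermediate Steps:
$F{\left(M \right)} = 73 + M$ ($F{\left(M \right)} = 4 + \left(\left(45 + M\right) + 24\right) = 4 + \left(69 + M\right) = 73 + M$)
$F{\left(-142 \right)} - -270749 = \left(73 - 142\right) - -270749 = -69 + 270749 = 270680$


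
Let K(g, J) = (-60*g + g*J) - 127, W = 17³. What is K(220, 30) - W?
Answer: -11640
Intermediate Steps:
W = 4913
K(g, J) = -127 - 60*g + J*g (K(g, J) = (-60*g + J*g) - 127 = -127 - 60*g + J*g)
K(220, 30) - W = (-127 - 60*220 + 30*220) - 1*4913 = (-127 - 13200 + 6600) - 4913 = -6727 - 4913 = -11640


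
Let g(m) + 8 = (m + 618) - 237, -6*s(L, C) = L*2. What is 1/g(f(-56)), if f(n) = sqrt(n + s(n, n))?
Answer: 1119/417499 - 4*I*sqrt(21)/417499 ≈ 0.0026802 - 4.3905e-5*I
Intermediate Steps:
s(L, C) = -L/3 (s(L, C) = -L*2/6 = -L/3)
f(n) = sqrt(6)*sqrt(n)/3 (f(n) = sqrt(n - n/3) = sqrt(2*n/3) = sqrt(6)*sqrt(n)/3)
g(m) = 373 + m (g(m) = -8 + ((m + 618) - 237) = -8 + ((618 + m) - 237) = -8 + (381 + m) = 373 + m)
1/g(f(-56)) = 1/(373 + sqrt(6)*sqrt(-56)/3) = 1/(373 + sqrt(6)*(2*I*sqrt(14))/3) = 1/(373 + 4*I*sqrt(21)/3)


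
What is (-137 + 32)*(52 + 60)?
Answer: -11760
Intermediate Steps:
(-137 + 32)*(52 + 60) = -105*112 = -11760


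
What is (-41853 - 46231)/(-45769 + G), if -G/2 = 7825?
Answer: 88084/61419 ≈ 1.4341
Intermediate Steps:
G = -15650 (G = -2*7825 = -15650)
(-41853 - 46231)/(-45769 + G) = (-41853 - 46231)/(-45769 - 15650) = -88084/(-61419) = -88084*(-1/61419) = 88084/61419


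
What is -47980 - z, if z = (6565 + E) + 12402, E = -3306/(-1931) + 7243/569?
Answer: -73573147180/1098739 ≈ -66962.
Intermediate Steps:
E = 15867347/1098739 (E = -3306*(-1/1931) + 7243*(1/569) = 3306/1931 + 7243/569 = 15867347/1098739 ≈ 14.441)
z = 20855649960/1098739 (z = (6565 + 15867347/1098739) + 12402 = 7229088882/1098739 + 12402 = 20855649960/1098739 ≈ 18981.)
-47980 - z = -47980 - 1*20855649960/1098739 = -47980 - 20855649960/1098739 = -73573147180/1098739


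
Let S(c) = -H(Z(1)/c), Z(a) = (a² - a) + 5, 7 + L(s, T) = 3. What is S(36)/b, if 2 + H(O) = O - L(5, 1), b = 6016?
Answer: -77/216576 ≈ -0.00035553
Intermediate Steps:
L(s, T) = -4 (L(s, T) = -7 + 3 = -4)
Z(a) = 5 + a² - a
H(O) = 2 + O (H(O) = -2 + (O - 1*(-4)) = -2 + (O + 4) = -2 + (4 + O) = 2 + O)
S(c) = -2 - 5/c (S(c) = -(2 + (5 + 1² - 1*1)/c) = -(2 + (5 + 1 - 1)/c) = -(2 + 5/c) = -2 - 5/c)
S(36)/b = (-2 - 5/36)/6016 = (-2 - 5*1/36)*(1/6016) = (-2 - 5/36)*(1/6016) = -77/36*1/6016 = -77/216576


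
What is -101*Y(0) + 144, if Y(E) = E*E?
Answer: 144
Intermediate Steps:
Y(E) = E²
-101*Y(0) + 144 = -101*0² + 144 = -101*0 + 144 = 0 + 144 = 144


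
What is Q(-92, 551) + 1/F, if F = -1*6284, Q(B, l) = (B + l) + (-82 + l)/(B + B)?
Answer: 131943531/289064 ≈ 456.45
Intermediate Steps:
Q(B, l) = B + l + (-82 + l)/(2*B) (Q(B, l) = (B + l) + (-82 + l)/((2*B)) = (B + l) + (-82 + l)*(1/(2*B)) = (B + l) + (-82 + l)/(2*B) = B + l + (-82 + l)/(2*B))
F = -6284
Q(-92, 551) + 1/F = (-41 + (½)*551 - 92*(-92 + 551))/(-92) + 1/(-6284) = -(-41 + 551/2 - 92*459)/92 - 1/6284 = -(-41 + 551/2 - 42228)/92 - 1/6284 = -1/92*(-83987/2) - 1/6284 = 83987/184 - 1/6284 = 131943531/289064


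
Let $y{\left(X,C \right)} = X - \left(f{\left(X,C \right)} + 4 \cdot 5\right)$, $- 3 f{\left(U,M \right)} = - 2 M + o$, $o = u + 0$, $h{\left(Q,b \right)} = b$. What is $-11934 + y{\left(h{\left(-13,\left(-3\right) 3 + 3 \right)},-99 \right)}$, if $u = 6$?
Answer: $-11892$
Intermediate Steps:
$o = 6$ ($o = 6 + 0 = 6$)
$f{\left(U,M \right)} = -2 + \frac{2 M}{3}$ ($f{\left(U,M \right)} = - \frac{- 2 M + 6}{3} = - \frac{6 - 2 M}{3} = -2 + \frac{2 M}{3}$)
$y{\left(X,C \right)} = -18 + X - \frac{2 C}{3}$ ($y{\left(X,C \right)} = X - \left(\left(-2 + \frac{2 C}{3}\right) + 4 \cdot 5\right) = X - \left(\left(-2 + \frac{2 C}{3}\right) + 20\right) = X - \left(18 + \frac{2 C}{3}\right) = -18 + X - \frac{2 C}{3}$)
$-11934 + y{\left(h{\left(-13,\left(-3\right) 3 + 3 \right)},-99 \right)} = -11934 - -42 = -11934 + 42 = -11892$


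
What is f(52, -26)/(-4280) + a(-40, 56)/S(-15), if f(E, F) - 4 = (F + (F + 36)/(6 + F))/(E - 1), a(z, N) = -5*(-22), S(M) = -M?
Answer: 640217/87312 ≈ 7.3325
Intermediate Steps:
a(z, N) = 110
f(E, F) = 4 + (F + (36 + F)/(6 + F))/(-1 + E) (f(E, F) = 4 + (F + (F + 36)/(6 + F))/(E - 1) = 4 + (F + (36 + F)/(6 + F))/(-1 + E))
f(52, -26)/(-4280) + a(-40, 56)/S(-15) = ((12 + (-26)**2 + 3*(-26) + 24*52 + 4*52*(-26))/(-6 - 1*(-26) + 6*52 + 52*(-26)))/(-4280) + 110/((-1*(-15))) = ((12 + 676 - 78 + 1248 - 5408)/(-6 + 26 + 312 - 1352))*(-1/4280) + 110/15 = (-3550/(-1020))*(-1/4280) + 110*(1/15) = -1/1020*(-3550)*(-1/4280) + 22/3 = (355/102)*(-1/4280) + 22/3 = -71/87312 + 22/3 = 640217/87312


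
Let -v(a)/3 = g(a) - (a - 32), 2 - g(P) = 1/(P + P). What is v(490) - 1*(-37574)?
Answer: 38163163/980 ≈ 38942.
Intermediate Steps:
g(P) = 2 - 1/(2*P) (g(P) = 2 - 1/(P + P) = 2 - 1/(2*P))
v(a) = -102 + 3*a + 3/(2*a) (v(a) = -3*((2 - 1/(2*a)) - (a - 32)) = -3*((2 - 1/(2*a)) - (-32 + a)) = -3*((2 - 1/(2*a)) + (32 - a)) = -3*(34 - a - 1/(2*a)) = -102 + 3*a + 3/(2*a))
v(490) - 1*(-37574) = (-102 + 3*490 + (3/2)/490) - 1*(-37574) = (-102 + 1470 + (3/2)*(1/490)) + 37574 = (-102 + 1470 + 3/980) + 37574 = 1340643/980 + 37574 = 38163163/980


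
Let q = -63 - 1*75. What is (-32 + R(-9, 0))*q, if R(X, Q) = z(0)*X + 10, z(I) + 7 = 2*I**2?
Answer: -5658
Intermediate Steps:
z(I) = -7 + 2*I**2
q = -138 (q = -63 - 75 = -138)
R(X, Q) = 10 - 7*X (R(X, Q) = (-7 + 2*0**2)*X + 10 = (-7 + 2*0)*X + 10 = (-7 + 0)*X + 10 = -7*X + 10 = 10 - 7*X)
(-32 + R(-9, 0))*q = (-32 + (10 - 7*(-9)))*(-138) = (-32 + (10 + 63))*(-138) = (-32 + 73)*(-138) = 41*(-138) = -5658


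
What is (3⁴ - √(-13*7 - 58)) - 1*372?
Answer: -291 - I*√149 ≈ -291.0 - 12.207*I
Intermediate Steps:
(3⁴ - √(-13*7 - 58)) - 1*372 = (81 - √(-91 - 58)) - 372 = (81 - √(-149)) - 372 = (81 - I*√149) - 372 = -291 - I*√149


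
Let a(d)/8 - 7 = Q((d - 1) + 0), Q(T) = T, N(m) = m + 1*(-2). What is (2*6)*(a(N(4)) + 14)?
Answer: 936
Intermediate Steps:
N(m) = -2 + m (N(m) = m - 2 = -2 + m)
a(d) = 48 + 8*d (a(d) = 56 + 8*((d - 1) + 0) = 56 + 8*((-1 + d) + 0) = 56 + 8*(-1 + d) = 56 + (-8 + 8*d) = 48 + 8*d)
(2*6)*(a(N(4)) + 14) = (2*6)*((48 + 8*(-2 + 4)) + 14) = 12*((48 + 8*2) + 14) = 12*((48 + 16) + 14) = 12*(64 + 14) = 12*78 = 936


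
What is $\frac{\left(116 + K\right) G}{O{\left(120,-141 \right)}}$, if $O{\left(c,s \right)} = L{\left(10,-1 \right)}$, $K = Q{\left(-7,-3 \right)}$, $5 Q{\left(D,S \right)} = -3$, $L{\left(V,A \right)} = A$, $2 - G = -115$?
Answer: $- \frac{67509}{5} \approx -13502.0$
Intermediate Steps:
$G = 117$ ($G = 2 - -115 = 2 + 115 = 117$)
$Q{\left(D,S \right)} = - \frac{3}{5}$ ($Q{\left(D,S \right)} = \frac{1}{5} \left(-3\right) = - \frac{3}{5}$)
$K = - \frac{3}{5} \approx -0.6$
$O{\left(c,s \right)} = -1$
$\frac{\left(116 + K\right) G}{O{\left(120,-141 \right)}} = \frac{\left(116 - \frac{3}{5}\right) 117}{-1} = \frac{577}{5} \cdot 117 \left(-1\right) = \frac{67509}{5} \left(-1\right) = - \frac{67509}{5}$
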